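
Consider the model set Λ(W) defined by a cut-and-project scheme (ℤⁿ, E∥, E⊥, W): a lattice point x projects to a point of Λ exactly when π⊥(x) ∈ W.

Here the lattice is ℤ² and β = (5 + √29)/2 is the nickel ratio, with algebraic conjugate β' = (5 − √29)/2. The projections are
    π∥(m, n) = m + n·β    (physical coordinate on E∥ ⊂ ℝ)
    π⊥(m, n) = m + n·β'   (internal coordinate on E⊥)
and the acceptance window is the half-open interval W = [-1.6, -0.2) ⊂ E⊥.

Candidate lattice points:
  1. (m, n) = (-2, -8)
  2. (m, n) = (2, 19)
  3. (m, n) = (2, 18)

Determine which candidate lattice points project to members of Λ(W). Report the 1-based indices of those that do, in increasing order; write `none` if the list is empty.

1, 3

Compute β' = (5−√29)/2 = -0.19258, so π⊥(m,n) = m -0.19258·n.
candidate 1: (m,n)=(-2,-8) → π∥ = -2-8·β ≈ -43.54066, π⊥ = -2-8·β' ≈ -0.45934 ∈ [-1.6, -0.2) ⇒ IN Λ
candidate 2: (m,n)=(2,19) → π∥ = 2+19·β ≈ 100.65907, π⊥ = 2+19·β' ≈ -1.65907 ∉ [-1.6, -0.2) ⇒ out
candidate 3: (m,n)=(2,18) → π∥ = 2+18·β ≈ 95.46648, π⊥ = 2+18·β' ≈ -1.46648 ∈ [-1.6, -0.2) ⇒ IN Λ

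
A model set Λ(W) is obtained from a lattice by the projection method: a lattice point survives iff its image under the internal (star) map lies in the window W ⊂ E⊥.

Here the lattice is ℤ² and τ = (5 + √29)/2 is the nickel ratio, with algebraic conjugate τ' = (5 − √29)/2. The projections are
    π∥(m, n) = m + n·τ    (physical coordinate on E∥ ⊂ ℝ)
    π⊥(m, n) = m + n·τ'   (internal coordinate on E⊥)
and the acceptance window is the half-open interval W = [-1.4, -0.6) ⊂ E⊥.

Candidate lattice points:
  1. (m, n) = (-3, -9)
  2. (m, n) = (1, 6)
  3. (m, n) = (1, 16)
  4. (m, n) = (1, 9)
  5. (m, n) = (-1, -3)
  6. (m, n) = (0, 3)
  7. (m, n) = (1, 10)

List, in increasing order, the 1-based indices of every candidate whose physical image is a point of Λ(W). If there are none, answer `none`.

Numerically τ ≈ 5.19258 and τ' = −1/τ ≈ -0.19258.
#1 (-3,-9): internal coord -3 + (-9)·τ' = -1.26676; -1.26676 ∈ [-1.4, -0.6) → IN Λ
#2 (1,6): internal coord 1 + (6)·τ' = -0.15549; -0.15549 ∉ [-1.4, -0.6) → out
#3 (1,16): internal coord 1 + (16)·τ' = -2.08132; -2.08132 ∉ [-1.4, -0.6) → out
#4 (1,9): internal coord 1 + (9)·τ' = -0.73324; -0.73324 ∈ [-1.4, -0.6) → IN Λ
#5 (-1,-3): internal coord -1 + (-3)·τ' = -0.42225; -0.42225 ∉ [-1.4, -0.6) → out
#6 (0,3): internal coord 0 + (3)·τ' = -0.57775; -0.57775 ∉ [-1.4, -0.6) → out
#7 (1,10): internal coord 1 + (10)·τ' = -0.92582; -0.92582 ∈ [-1.4, -0.6) → IN Λ

1, 4, 7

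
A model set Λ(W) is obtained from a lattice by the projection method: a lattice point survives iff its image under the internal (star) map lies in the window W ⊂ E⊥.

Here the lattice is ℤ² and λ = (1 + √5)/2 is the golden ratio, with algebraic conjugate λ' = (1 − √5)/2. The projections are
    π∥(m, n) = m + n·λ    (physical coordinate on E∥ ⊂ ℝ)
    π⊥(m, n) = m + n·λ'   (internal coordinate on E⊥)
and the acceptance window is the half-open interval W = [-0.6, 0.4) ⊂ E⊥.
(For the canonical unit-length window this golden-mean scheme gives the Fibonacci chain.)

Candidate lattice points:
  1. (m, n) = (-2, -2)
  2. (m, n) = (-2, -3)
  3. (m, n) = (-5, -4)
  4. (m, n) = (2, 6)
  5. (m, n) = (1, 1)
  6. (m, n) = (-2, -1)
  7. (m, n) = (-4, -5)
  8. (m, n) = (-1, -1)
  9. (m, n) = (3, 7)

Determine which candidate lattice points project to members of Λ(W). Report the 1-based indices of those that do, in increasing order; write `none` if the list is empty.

2, 5, 8

λ' = (1−√5)/2 ≈ -0.6180.
candidate 1: (m,n)=(-2,-2) → π∥ = -2-2·λ ≈ -5.2361, π⊥ = -2-2·λ' ≈ -0.7639 ∉ [-0.6, 0.4) ⇒ out
candidate 2: (m,n)=(-2,-3) → π∥ = -2-3·λ ≈ -6.8541, π⊥ = -2-3·λ' ≈ -0.1459 ∈ [-0.6, 0.4) ⇒ IN Λ
candidate 3: (m,n)=(-5,-4) → π∥ = -5-4·λ ≈ -11.4721, π⊥ = -5-4·λ' ≈ -2.5279 ∉ [-0.6, 0.4) ⇒ out
candidate 4: (m,n)=(2,6) → π∥ = 2+6·λ ≈ 11.7082, π⊥ = 2+6·λ' ≈ -1.7082 ∉ [-0.6, 0.4) ⇒ out
candidate 5: (m,n)=(1,1) → π∥ = 1+1·λ ≈ 2.6180, π⊥ = 1+1·λ' ≈ 0.3820 ∈ [-0.6, 0.4) ⇒ IN Λ
candidate 6: (m,n)=(-2,-1) → π∥ = -2-1·λ ≈ -3.6180, π⊥ = -2-1·λ' ≈ -1.3820 ∉ [-0.6, 0.4) ⇒ out
candidate 7: (m,n)=(-4,-5) → π∥ = -4-5·λ ≈ -12.0902, π⊥ = -4-5·λ' ≈ -0.9098 ∉ [-0.6, 0.4) ⇒ out
candidate 8: (m,n)=(-1,-1) → π∥ = -1-1·λ ≈ -2.6180, π⊥ = -1-1·λ' ≈ -0.3820 ∈ [-0.6, 0.4) ⇒ IN Λ
candidate 9: (m,n)=(3,7) → π∥ = 3+7·λ ≈ 14.3262, π⊥ = 3+7·λ' ≈ -1.3262 ∉ [-0.6, 0.4) ⇒ out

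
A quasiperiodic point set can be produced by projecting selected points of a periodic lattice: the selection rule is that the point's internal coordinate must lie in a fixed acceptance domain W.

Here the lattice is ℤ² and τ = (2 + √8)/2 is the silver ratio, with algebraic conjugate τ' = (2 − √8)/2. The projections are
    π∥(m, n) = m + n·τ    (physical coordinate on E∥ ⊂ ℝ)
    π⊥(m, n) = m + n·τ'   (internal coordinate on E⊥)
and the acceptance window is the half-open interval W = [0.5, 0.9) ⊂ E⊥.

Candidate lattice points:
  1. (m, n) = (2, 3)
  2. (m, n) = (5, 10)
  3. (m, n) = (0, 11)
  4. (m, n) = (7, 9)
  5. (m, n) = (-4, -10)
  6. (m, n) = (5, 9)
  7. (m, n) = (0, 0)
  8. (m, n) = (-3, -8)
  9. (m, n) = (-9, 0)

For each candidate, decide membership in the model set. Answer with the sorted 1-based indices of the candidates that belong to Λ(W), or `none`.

1, 2

Compute τ' = (2−√8)/2 = -0.414214, so π⊥(m,n) = m -0.414214·n.
[1] lift (2,3): star map gives 0.757359; window check 0.5 ≤ 0.757359 < 0.9 is true → IN Λ
[2] lift (5,10): star map gives 0.857864; window check 0.5 ≤ 0.857864 < 0.9 is true → IN Λ
[3] lift (0,11): star map gives -4.556349; window check 0.5 ≤ -4.556349 < 0.9 is false → out
[4] lift (7,9): star map gives 3.272078; window check 0.5 ≤ 3.272078 < 0.9 is false → out
[5] lift (-4,-10): star map gives 0.142136; window check 0.5 ≤ 0.142136 < 0.9 is false → out
[6] lift (5,9): star map gives 1.272078; window check 0.5 ≤ 1.272078 < 0.9 is false → out
[7] lift (0,0): star map gives 0.000000; window check 0.5 ≤ 0.000000 < 0.9 is false → out
[8] lift (-3,-8): star map gives 0.313708; window check 0.5 ≤ 0.313708 < 0.9 is false → out
[9] lift (-9,0): star map gives -9.000000; window check 0.5 ≤ -9.000000 < 0.9 is false → out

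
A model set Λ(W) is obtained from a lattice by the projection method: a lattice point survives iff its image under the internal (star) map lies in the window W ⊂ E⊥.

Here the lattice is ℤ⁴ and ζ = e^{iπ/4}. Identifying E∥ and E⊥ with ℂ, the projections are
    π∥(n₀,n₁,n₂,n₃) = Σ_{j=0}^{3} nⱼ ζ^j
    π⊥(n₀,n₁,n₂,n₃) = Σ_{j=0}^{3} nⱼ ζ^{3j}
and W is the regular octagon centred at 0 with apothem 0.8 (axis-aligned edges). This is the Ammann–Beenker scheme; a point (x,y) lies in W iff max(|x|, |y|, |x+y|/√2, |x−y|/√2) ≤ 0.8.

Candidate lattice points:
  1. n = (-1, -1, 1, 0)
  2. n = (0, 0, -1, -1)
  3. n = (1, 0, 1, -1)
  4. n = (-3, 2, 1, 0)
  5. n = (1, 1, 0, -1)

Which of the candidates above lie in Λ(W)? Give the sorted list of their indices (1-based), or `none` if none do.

2, 5

π⊥(n) = n₀ + n₁ζ³ + n₂ζ⁶ + n₃ζ⁹ where ζ = e^{iπ/4}.
#1 (-1, -1, 1, 0): internal (-0.29289, -1.70711); octagon support 1.70711 vs apothem 0.8 → ∉ W
#2 (0, 0, -1, -1): internal (-0.70711, 0.29289); octagon support 0.70711 vs apothem 0.8 → ∈ W
#3 (1, 0, 1, -1): internal (0.29289, -1.70711); octagon support 1.70711 vs apothem 0.8 → ∉ W
#4 (-3, 2, 1, 0): internal (-4.41421, 0.41421); octagon support 4.41421 vs apothem 0.8 → ∉ W
#5 (1, 1, 0, -1): internal (-0.41421, 0.00000); octagon support 0.41421 vs apothem 0.8 → ∈ W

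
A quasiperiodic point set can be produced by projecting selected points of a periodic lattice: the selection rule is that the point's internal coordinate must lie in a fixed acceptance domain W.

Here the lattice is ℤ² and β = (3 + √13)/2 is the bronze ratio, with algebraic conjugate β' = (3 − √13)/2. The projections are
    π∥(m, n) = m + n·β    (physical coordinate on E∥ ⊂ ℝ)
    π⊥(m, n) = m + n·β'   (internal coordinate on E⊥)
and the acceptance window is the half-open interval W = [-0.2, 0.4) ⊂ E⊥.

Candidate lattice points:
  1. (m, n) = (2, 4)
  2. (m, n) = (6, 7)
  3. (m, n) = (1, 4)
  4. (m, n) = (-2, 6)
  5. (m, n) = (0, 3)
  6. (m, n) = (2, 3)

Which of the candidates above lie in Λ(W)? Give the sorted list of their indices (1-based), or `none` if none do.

none

Numerically β ≈ 3.3028 and β' = −1/β ≈ -0.3028.
[1] lift (2,4): star map gives 0.7889; window check -0.2 ≤ 0.7889 < 0.4 is false → out
[2] lift (6,7): star map gives 3.8806; window check -0.2 ≤ 3.8806 < 0.4 is false → out
[3] lift (1,4): star map gives -0.2111; window check -0.2 ≤ -0.2111 < 0.4 is false → out
[4] lift (-2,6): star map gives -3.8167; window check -0.2 ≤ -3.8167 < 0.4 is false → out
[5] lift (0,3): star map gives -0.9083; window check -0.2 ≤ -0.9083 < 0.4 is false → out
[6] lift (2,3): star map gives 1.0917; window check -0.2 ≤ 1.0917 < 0.4 is false → out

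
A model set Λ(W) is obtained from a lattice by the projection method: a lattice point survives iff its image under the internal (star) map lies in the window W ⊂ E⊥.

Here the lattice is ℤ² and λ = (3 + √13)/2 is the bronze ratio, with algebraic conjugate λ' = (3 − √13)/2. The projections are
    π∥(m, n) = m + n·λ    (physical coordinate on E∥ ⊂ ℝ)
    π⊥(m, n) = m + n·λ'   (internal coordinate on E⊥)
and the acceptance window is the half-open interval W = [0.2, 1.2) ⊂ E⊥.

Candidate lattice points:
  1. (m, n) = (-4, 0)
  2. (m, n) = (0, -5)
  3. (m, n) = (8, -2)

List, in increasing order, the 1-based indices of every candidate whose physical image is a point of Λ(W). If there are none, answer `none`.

Compute λ' = (3−√13)/2 = -0.302776, so π⊥(m,n) = m -0.302776·n.
#1 (-4,0): internal coord -4 + (0)·λ' = -4.000000; -4.000000 ∉ [0.2, 1.2) → out
#2 (0,-5): internal coord 0 + (-5)·λ' = +1.513878; +1.513878 ∉ [0.2, 1.2) → out
#3 (8,-2): internal coord 8 + (-2)·λ' = +8.605551; +8.605551 ∉ [0.2, 1.2) → out

none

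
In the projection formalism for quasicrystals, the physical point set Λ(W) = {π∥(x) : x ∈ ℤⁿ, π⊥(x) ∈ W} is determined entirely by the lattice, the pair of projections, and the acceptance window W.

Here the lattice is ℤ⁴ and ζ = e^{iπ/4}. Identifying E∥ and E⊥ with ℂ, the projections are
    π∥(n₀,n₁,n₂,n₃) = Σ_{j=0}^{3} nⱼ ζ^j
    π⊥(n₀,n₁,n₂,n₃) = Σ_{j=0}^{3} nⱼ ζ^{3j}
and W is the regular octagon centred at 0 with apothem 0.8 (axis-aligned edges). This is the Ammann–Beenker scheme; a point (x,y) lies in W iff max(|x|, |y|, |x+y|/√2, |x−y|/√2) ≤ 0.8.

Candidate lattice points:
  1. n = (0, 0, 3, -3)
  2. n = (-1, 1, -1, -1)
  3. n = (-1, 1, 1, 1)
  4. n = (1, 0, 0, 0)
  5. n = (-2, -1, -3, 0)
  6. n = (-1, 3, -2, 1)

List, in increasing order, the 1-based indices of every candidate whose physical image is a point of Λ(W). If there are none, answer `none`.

none

Internal map: ζ^{3j} for j=0..3 gives (1,0), (−√2/2,√2/2), (0,−1), (√2/2,√2/2).
#1 (0, 0, 3, -3): internal (-2.1213, -5.1213); octagon support 5.1213 vs apothem 0.8 → ∉ W
#2 (-1, 1, -1, -1): internal (-2.4142, 1.0000); octagon support 2.4142 vs apothem 0.8 → ∉ W
#3 (-1, 1, 1, 1): internal (-1.0000, 0.4142); octagon support 1.0000 vs apothem 0.8 → ∉ W
#4 (1, 0, 0, 0): internal (1.0000, 0.0000); octagon support 1.0000 vs apothem 0.8 → ∉ W
#5 (-2, -1, -3, 0): internal (-1.2929, 2.2929); octagon support 2.5355 vs apothem 0.8 → ∉ W
#6 (-1, 3, -2, 1): internal (-2.4142, 4.8284); octagon support 5.1213 vs apothem 0.8 → ∉ W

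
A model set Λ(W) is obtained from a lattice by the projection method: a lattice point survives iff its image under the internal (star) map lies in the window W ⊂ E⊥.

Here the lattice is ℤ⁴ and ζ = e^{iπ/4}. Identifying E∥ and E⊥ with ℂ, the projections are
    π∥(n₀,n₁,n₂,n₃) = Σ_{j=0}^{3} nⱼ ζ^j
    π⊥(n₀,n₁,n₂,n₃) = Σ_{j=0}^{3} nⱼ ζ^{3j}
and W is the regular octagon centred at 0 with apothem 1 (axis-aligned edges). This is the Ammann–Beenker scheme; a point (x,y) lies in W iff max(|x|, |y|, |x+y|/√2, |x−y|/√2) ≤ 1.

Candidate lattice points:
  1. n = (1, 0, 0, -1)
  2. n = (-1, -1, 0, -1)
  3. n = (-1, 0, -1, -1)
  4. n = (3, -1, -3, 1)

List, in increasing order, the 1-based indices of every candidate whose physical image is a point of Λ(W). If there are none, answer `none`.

π⊥(n) = n₀ + n₁ζ³ + n₂ζ⁶ + n₃ζ⁹ where ζ = e^{iπ/4}.
#1 (1, 0, 0, -1): internal (0.292893, -0.707107); octagon support 0.707107 vs apothem 1 → ∈ W
#2 (-1, -1, 0, -1): internal (-1.000000, -1.414214); octagon support 1.707107 vs apothem 1 → ∉ W
#3 (-1, 0, -1, -1): internal (-1.707107, 0.292893); octagon support 1.707107 vs apothem 1 → ∉ W
#4 (3, -1, -3, 1): internal (4.414214, 3.000000); octagon support 5.242641 vs apothem 1 → ∉ W

1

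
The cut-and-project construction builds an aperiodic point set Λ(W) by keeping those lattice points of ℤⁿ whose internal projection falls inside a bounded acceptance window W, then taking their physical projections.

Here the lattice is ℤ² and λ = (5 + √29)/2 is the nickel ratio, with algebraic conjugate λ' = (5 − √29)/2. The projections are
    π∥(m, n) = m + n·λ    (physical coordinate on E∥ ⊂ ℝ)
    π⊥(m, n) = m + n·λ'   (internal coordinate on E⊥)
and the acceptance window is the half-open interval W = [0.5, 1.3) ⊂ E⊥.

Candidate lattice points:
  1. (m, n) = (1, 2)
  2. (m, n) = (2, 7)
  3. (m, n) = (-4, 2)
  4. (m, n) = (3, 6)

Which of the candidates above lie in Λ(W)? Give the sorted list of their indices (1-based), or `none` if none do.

1, 2

Numerically λ ≈ 5.192582 and λ' = −1/λ ≈ -0.192582.
[1] lift (1,2): star map gives 0.614835; window check 0.5 ≤ 0.614835 < 1.3 is true → IN Λ
[2] lift (2,7): star map gives 0.651923; window check 0.5 ≤ 0.651923 < 1.3 is true → IN Λ
[3] lift (-4,2): star map gives -4.385165; window check 0.5 ≤ -4.385165 < 1.3 is false → out
[4] lift (3,6): star map gives 1.844506; window check 0.5 ≤ 1.844506 < 1.3 is false → out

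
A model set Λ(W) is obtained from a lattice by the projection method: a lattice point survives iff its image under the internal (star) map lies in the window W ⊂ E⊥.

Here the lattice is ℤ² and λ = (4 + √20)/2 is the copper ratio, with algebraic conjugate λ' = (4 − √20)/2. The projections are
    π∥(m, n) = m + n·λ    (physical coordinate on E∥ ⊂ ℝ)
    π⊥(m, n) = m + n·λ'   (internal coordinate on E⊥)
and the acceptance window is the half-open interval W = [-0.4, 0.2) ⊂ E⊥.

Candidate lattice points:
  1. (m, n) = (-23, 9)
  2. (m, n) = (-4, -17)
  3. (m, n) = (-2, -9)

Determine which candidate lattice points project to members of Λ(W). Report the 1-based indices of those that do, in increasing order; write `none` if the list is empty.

Numerically λ ≈ 4.236068 and λ' = −1/λ ≈ -0.236068.
#1 (-23,9): internal coord -23 + (9)·λ' = -25.124612; -25.124612 ∉ [-0.4, 0.2) → out
#2 (-4,-17): internal coord -4 + (-17)·λ' = +0.013156; +0.013156 ∈ [-0.4, 0.2) → IN Λ
#3 (-2,-9): internal coord -2 + (-9)·λ' = +0.124612; +0.124612 ∈ [-0.4, 0.2) → IN Λ

2, 3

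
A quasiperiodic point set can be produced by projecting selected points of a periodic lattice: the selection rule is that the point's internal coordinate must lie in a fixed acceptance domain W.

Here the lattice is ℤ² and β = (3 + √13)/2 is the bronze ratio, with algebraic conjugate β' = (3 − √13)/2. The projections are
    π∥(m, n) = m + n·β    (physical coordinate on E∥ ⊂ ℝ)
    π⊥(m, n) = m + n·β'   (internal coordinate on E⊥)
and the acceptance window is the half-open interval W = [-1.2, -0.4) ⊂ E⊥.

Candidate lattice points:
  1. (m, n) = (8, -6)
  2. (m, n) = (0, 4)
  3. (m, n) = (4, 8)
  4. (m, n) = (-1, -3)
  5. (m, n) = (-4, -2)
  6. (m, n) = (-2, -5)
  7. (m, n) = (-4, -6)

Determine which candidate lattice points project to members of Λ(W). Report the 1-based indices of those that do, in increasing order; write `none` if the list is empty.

β' = (3−√13)/2 ≈ -0.302776.
candidate 1: (m,n)=(8,-6) → π∥ = 8-6·β ≈ -11.816654, π⊥ = 8-6·β' ≈ 9.816654 ∉ [-1.2, -0.4) ⇒ out
candidate 2: (m,n)=(0,4) → π∥ = 0+4·β ≈ 13.211103, π⊥ = 0+4·β' ≈ -1.211103 ∉ [-1.2, -0.4) ⇒ out
candidate 3: (m,n)=(4,8) → π∥ = 4+8·β ≈ 30.422205, π⊥ = 4+8·β' ≈ 1.577795 ∉ [-1.2, -0.4) ⇒ out
candidate 4: (m,n)=(-1,-3) → π∥ = -1-3·β ≈ -10.908327, π⊥ = -1-3·β' ≈ -0.091673 ∉ [-1.2, -0.4) ⇒ out
candidate 5: (m,n)=(-4,-2) → π∥ = -4-2·β ≈ -10.605551, π⊥ = -4-2·β' ≈ -3.394449 ∉ [-1.2, -0.4) ⇒ out
candidate 6: (m,n)=(-2,-5) → π∥ = -2-5·β ≈ -18.513878, π⊥ = -2-5·β' ≈ -0.486122 ∈ [-1.2, -0.4) ⇒ IN Λ
candidate 7: (m,n)=(-4,-6) → π∥ = -4-6·β ≈ -23.816654, π⊥ = -4-6·β' ≈ -2.183346 ∉ [-1.2, -0.4) ⇒ out

6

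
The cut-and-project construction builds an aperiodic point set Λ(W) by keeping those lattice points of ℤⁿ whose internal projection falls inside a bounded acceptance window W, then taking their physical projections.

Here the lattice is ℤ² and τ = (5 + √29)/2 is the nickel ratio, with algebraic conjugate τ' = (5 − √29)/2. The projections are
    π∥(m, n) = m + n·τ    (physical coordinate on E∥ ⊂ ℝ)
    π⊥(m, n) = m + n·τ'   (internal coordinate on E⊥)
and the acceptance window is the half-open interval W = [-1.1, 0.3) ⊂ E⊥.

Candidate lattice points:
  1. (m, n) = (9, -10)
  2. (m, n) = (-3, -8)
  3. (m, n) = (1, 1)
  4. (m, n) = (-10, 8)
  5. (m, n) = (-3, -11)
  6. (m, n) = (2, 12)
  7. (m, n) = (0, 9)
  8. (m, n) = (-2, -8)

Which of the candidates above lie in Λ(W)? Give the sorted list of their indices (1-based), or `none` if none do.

τ' = (5−√29)/2 ≈ -0.19258.
#1 (9,-10): internal coord 9 + (-10)·τ' = +10.92582; +10.92582 ∉ [-1.1, 0.3) → out
#2 (-3,-8): internal coord -3 + (-8)·τ' = -1.45934; -1.45934 ∉ [-1.1, 0.3) → out
#3 (1,1): internal coord 1 + (1)·τ' = +0.80742; +0.80742 ∉ [-1.1, 0.3) → out
#4 (-10,8): internal coord -10 + (8)·τ' = -11.54066; -11.54066 ∉ [-1.1, 0.3) → out
#5 (-3,-11): internal coord -3 + (-11)·τ' = -0.88159; -0.88159 ∈ [-1.1, 0.3) → IN Λ
#6 (2,12): internal coord 2 + (12)·τ' = -0.31099; -0.31099 ∈ [-1.1, 0.3) → IN Λ
#7 (0,9): internal coord 0 + (9)·τ' = -1.73324; -1.73324 ∉ [-1.1, 0.3) → out
#8 (-2,-8): internal coord -2 + (-8)·τ' = -0.45934; -0.45934 ∈ [-1.1, 0.3) → IN Λ

5, 6, 8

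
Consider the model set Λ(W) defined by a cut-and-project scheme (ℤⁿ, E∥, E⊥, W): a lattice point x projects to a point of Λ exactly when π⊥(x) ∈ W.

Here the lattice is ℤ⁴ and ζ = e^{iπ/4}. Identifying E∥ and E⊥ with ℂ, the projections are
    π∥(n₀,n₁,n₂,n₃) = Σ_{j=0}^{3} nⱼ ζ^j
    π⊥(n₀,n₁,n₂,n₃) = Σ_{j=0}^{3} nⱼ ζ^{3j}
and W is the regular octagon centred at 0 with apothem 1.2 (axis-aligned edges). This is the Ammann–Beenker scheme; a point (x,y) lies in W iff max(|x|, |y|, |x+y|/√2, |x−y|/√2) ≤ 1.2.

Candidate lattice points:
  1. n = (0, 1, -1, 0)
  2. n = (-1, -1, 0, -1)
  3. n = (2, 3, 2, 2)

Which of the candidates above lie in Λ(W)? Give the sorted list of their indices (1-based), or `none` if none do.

With ζ = e^{iπ/4} the internal vectors are ζ^0,ζ^3,ζ^6,ζ^9.
candidate 1: n = (0, 1, -1, 0) → π⊥ ≈ (-0.7071, +1.7071); max(|x|,|y|,|x±y|/√2) = 1.7071 > 1.2 ⇒ ∉ W
candidate 2: n = (-1, -1, 0, -1) → π⊥ ≈ (-1.0000, -1.4142); max(|x|,|y|,|x±y|/√2) = 1.7071 > 1.2 ⇒ ∉ W
candidate 3: n = (2, 3, 2, 2) → π⊥ ≈ (+1.2929, +1.5355); max(|x|,|y|,|x±y|/√2) = 2.0000 > 1.2 ⇒ ∉ W

none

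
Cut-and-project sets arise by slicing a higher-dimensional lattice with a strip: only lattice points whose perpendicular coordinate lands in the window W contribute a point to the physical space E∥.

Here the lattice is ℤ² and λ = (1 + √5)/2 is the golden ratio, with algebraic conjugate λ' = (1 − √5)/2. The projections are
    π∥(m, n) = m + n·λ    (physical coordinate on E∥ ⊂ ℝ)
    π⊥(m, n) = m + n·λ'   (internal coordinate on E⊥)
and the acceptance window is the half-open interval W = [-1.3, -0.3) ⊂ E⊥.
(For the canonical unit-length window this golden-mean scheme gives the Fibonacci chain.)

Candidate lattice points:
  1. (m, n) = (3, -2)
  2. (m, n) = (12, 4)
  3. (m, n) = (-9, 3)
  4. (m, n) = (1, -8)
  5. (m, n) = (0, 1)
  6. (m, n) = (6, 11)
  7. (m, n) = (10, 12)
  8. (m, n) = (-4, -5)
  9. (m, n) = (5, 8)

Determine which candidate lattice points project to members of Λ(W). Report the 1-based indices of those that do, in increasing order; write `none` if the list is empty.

Numerically λ ≈ 1.61803 and λ' = −1/λ ≈ -0.61803.
[1] lift (3,-2): star map gives 4.23607; window check -1.3 ≤ 4.23607 < -0.3 is false → out
[2] lift (12,4): star map gives 9.52786; window check -1.3 ≤ 9.52786 < -0.3 is false → out
[3] lift (-9,3): star map gives -10.85410; window check -1.3 ≤ -10.85410 < -0.3 is false → out
[4] lift (1,-8): star map gives 5.94427; window check -1.3 ≤ 5.94427 < -0.3 is false → out
[5] lift (0,1): star map gives -0.61803; window check -1.3 ≤ -0.61803 < -0.3 is true → IN Λ
[6] lift (6,11): star map gives -0.79837; window check -1.3 ≤ -0.79837 < -0.3 is true → IN Λ
[7] lift (10,12): star map gives 2.58359; window check -1.3 ≤ 2.58359 < -0.3 is false → out
[8] lift (-4,-5): star map gives -0.90983; window check -1.3 ≤ -0.90983 < -0.3 is true → IN Λ
[9] lift (5,8): star map gives 0.05573; window check -1.3 ≤ 0.05573 < -0.3 is false → out

5, 6, 8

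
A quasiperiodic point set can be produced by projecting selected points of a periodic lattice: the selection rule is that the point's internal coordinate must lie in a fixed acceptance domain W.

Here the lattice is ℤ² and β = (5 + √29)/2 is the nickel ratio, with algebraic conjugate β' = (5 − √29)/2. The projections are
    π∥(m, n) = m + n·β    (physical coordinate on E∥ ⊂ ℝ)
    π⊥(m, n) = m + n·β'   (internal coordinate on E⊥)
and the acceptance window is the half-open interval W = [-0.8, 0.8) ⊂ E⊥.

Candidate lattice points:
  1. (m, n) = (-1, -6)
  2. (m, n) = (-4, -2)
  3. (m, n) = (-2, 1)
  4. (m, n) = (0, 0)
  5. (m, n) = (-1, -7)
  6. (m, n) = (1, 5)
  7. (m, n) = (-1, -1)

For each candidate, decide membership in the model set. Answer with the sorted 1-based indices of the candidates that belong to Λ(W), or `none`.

Numerically β ≈ 5.192582 and β' = −1/β ≈ -0.192582.
candidate 1: (m,n)=(-1,-6) → π∥ = -1-6·β ≈ -32.155494, π⊥ = -1-6·β' ≈ 0.155494 ∈ [-0.8, 0.8) ⇒ IN Λ
candidate 2: (m,n)=(-4,-2) → π∥ = -4-2·β ≈ -14.385165, π⊥ = -4-2·β' ≈ -3.614835 ∉ [-0.8, 0.8) ⇒ out
candidate 3: (m,n)=(-2,1) → π∥ = -2+1·β ≈ 3.192582, π⊥ = -2+1·β' ≈ -2.192582 ∉ [-0.8, 0.8) ⇒ out
candidate 4: (m,n)=(0,0) → π∥ = 0+0·β ≈ 0.000000, π⊥ = 0+0·β' ≈ 0.000000 ∈ [-0.8, 0.8) ⇒ IN Λ
candidate 5: (m,n)=(-1,-7) → π∥ = -1-7·β ≈ -37.348077, π⊥ = -1-7·β' ≈ 0.348077 ∈ [-0.8, 0.8) ⇒ IN Λ
candidate 6: (m,n)=(1,5) → π∥ = 1+5·β ≈ 26.962912, π⊥ = 1+5·β' ≈ 0.037088 ∈ [-0.8, 0.8) ⇒ IN Λ
candidate 7: (m,n)=(-1,-1) → π∥ = -1-1·β ≈ -6.192582, π⊥ = -1-1·β' ≈ -0.807418 ∉ [-0.8, 0.8) ⇒ out

1, 4, 5, 6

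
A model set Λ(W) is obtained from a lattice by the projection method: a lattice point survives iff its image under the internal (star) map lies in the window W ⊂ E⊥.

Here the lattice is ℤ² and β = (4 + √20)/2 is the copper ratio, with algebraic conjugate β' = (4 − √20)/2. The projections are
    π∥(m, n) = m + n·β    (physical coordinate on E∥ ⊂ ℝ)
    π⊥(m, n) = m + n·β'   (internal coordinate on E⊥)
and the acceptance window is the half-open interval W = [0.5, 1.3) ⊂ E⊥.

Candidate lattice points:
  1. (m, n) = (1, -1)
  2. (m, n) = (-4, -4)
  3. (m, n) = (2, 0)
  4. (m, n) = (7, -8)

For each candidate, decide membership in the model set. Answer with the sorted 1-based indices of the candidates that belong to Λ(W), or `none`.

Numerically β ≈ 4.236068 and β' = −1/β ≈ -0.236068.
candidate 1: (m,n)=(1,-1) → π∥ = 1-1·β ≈ -3.236068, π⊥ = 1-1·β' ≈ 1.236068 ∈ [0.5, 1.3) ⇒ IN Λ
candidate 2: (m,n)=(-4,-4) → π∥ = -4-4·β ≈ -20.944272, π⊥ = -4-4·β' ≈ -3.055728 ∉ [0.5, 1.3) ⇒ out
candidate 3: (m,n)=(2,0) → π∥ = 2+0·β ≈ 2.000000, π⊥ = 2+0·β' ≈ 2.000000 ∉ [0.5, 1.3) ⇒ out
candidate 4: (m,n)=(7,-8) → π∥ = 7-8·β ≈ -26.888544, π⊥ = 7-8·β' ≈ 8.888544 ∉ [0.5, 1.3) ⇒ out

1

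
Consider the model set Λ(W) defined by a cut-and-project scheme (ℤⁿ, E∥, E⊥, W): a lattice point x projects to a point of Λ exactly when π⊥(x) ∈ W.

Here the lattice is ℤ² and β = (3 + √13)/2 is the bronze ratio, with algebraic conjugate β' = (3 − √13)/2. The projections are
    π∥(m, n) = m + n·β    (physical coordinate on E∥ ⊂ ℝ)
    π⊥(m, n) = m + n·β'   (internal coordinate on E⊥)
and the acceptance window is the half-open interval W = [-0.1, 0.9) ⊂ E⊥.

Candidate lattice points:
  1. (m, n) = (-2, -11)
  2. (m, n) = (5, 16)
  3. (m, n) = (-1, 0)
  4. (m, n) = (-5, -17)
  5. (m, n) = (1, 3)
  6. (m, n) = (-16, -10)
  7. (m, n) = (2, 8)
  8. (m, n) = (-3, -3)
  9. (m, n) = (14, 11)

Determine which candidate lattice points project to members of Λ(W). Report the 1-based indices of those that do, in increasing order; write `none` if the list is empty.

Numerically β ≈ 3.302776 and β' = −1/β ≈ -0.302776.
[1] lift (-2,-11): star map gives 1.330532; window check -0.1 ≤ 1.330532 < 0.9 is false → out
[2] lift (5,16): star map gives 0.155590; window check -0.1 ≤ 0.155590 < 0.9 is true → IN Λ
[3] lift (-1,0): star map gives -1.000000; window check -0.1 ≤ -1.000000 < 0.9 is false → out
[4] lift (-5,-17): star map gives 0.147186; window check -0.1 ≤ 0.147186 < 0.9 is true → IN Λ
[5] lift (1,3): star map gives 0.091673; window check -0.1 ≤ 0.091673 < 0.9 is true → IN Λ
[6] lift (-16,-10): star map gives -12.972244; window check -0.1 ≤ -12.972244 < 0.9 is false → out
[7] lift (2,8): star map gives -0.422205; window check -0.1 ≤ -0.422205 < 0.9 is false → out
[8] lift (-3,-3): star map gives -2.091673; window check -0.1 ≤ -2.091673 < 0.9 is false → out
[9] lift (14,11): star map gives 10.669468; window check -0.1 ≤ 10.669468 < 0.9 is false → out

2, 4, 5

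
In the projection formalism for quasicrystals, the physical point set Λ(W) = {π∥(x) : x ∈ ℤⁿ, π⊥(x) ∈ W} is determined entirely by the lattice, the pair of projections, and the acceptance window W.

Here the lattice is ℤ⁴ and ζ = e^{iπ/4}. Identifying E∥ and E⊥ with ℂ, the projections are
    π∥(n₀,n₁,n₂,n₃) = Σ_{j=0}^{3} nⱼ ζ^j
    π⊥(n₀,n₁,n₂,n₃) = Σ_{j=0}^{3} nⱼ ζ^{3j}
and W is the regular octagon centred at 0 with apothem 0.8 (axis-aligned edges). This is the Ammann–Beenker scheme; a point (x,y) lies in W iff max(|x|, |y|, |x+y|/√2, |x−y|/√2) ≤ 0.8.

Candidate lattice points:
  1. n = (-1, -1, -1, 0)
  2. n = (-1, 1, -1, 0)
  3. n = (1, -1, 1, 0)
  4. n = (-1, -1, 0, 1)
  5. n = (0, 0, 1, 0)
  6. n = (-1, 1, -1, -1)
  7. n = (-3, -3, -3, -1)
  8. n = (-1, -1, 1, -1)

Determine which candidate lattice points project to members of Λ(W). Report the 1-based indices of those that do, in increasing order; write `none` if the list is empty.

Internal map: ζ^{3j} for j=0..3 gives (1,0), (−√2/2,√2/2), (0,−1), (√2/2,√2/2).
#1 (-1, -1, -1, 0): internal (-0.292893, 0.292893); octagon support 0.414214 vs apothem 0.8 → ∈ W
#2 (-1, 1, -1, 0): internal (-1.707107, 1.707107); octagon support 2.414214 vs apothem 0.8 → ∉ W
#3 (1, -1, 1, 0): internal (1.707107, -1.707107); octagon support 2.414214 vs apothem 0.8 → ∉ W
#4 (-1, -1, 0, 1): internal (0.414214, 0.000000); octagon support 0.414214 vs apothem 0.8 → ∈ W
#5 (0, 0, 1, 0): internal (0.000000, -1.000000); octagon support 1.000000 vs apothem 0.8 → ∉ W
#6 (-1, 1, -1, -1): internal (-2.414214, 1.000000); octagon support 2.414214 vs apothem 0.8 → ∉ W
#7 (-3, -3, -3, -1): internal (-1.585786, 0.171573); octagon support 1.585786 vs apothem 0.8 → ∉ W
#8 (-1, -1, 1, -1): internal (-1.000000, -2.414214); octagon support 2.414214 vs apothem 0.8 → ∉ W

1, 4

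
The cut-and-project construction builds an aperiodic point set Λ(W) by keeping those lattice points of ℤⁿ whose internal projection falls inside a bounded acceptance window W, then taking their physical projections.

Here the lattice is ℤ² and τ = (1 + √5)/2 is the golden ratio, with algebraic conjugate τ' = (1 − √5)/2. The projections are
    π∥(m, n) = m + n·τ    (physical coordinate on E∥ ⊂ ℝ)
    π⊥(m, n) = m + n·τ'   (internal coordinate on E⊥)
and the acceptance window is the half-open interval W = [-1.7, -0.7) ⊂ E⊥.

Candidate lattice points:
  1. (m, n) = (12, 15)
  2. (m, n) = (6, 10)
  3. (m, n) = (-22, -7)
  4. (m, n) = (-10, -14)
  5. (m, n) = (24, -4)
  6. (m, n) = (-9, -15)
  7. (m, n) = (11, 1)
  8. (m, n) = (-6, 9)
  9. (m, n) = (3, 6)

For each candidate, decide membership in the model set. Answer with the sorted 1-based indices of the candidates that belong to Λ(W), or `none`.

4, 9

Numerically τ ≈ 1.6180 and τ' = −1/τ ≈ -0.6180.
[1] lift (12,15): star map gives 2.7295; window check -1.7 ≤ 2.7295 < -0.7 is false → out
[2] lift (6,10): star map gives -0.1803; window check -1.7 ≤ -0.1803 < -0.7 is false → out
[3] lift (-22,-7): star map gives -17.6738; window check -1.7 ≤ -17.6738 < -0.7 is false → out
[4] lift (-10,-14): star map gives -1.3475; window check -1.7 ≤ -1.3475 < -0.7 is true → IN Λ
[5] lift (24,-4): star map gives 26.4721; window check -1.7 ≤ 26.4721 < -0.7 is false → out
[6] lift (-9,-15): star map gives 0.2705; window check -1.7 ≤ 0.2705 < -0.7 is false → out
[7] lift (11,1): star map gives 10.3820; window check -1.7 ≤ 10.3820 < -0.7 is false → out
[8] lift (-6,9): star map gives -11.5623; window check -1.7 ≤ -11.5623 < -0.7 is false → out
[9] lift (3,6): star map gives -0.7082; window check -1.7 ≤ -0.7082 < -0.7 is true → IN Λ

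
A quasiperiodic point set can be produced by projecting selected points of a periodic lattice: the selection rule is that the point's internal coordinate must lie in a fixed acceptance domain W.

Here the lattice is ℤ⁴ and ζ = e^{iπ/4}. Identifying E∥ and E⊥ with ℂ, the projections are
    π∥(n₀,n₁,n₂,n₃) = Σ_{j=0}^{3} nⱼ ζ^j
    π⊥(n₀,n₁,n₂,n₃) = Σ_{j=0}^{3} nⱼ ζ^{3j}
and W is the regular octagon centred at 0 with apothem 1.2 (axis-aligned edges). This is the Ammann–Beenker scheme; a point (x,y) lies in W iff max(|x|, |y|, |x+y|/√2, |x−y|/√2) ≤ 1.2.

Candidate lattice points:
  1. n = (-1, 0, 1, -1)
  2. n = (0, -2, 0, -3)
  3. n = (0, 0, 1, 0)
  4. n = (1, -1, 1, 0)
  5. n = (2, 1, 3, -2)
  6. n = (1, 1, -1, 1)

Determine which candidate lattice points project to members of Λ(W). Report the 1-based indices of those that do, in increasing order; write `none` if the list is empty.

With ζ = e^{iπ/4} the internal vectors are ζ^0,ζ^3,ζ^6,ζ^9.
#1 (-1, 0, 1, -1): internal (-1.7071, -1.7071); octagon support 2.4142 vs apothem 1.2 → ∉ W
#2 (0, -2, 0, -3): internal (-0.7071, -3.5355); octagon support 3.5355 vs apothem 1.2 → ∉ W
#3 (0, 0, 1, 0): internal (0.0000, -1.0000); octagon support 1.0000 vs apothem 1.2 → ∈ W
#4 (1, -1, 1, 0): internal (1.7071, -1.7071); octagon support 2.4142 vs apothem 1.2 → ∉ W
#5 (2, 1, 3, -2): internal (-0.1213, -3.7071); octagon support 3.7071 vs apothem 1.2 → ∉ W
#6 (1, 1, -1, 1): internal (1.0000, 2.4142); octagon support 2.4142 vs apothem 1.2 → ∉ W

3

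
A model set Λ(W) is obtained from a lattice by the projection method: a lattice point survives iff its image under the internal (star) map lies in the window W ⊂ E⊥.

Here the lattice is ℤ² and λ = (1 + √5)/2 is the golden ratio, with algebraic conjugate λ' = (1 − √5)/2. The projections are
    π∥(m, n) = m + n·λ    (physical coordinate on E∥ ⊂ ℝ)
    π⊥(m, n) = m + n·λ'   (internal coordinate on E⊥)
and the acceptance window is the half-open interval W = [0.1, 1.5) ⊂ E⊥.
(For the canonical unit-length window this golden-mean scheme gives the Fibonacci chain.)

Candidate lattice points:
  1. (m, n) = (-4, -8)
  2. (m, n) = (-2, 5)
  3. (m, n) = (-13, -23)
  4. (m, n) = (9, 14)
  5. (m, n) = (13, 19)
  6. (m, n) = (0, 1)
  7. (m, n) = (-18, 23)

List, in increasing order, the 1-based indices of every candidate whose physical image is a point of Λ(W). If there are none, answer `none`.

Compute λ' = (1−√5)/2 = -0.618034, so π⊥(m,n) = m -0.618034·n.
[1] lift (-4,-8): star map gives 0.944272; window check 0.1 ≤ 0.944272 < 1.5 is true → IN Λ
[2] lift (-2,5): star map gives -5.090170; window check 0.1 ≤ -5.090170 < 1.5 is false → out
[3] lift (-13,-23): star map gives 1.214782; window check 0.1 ≤ 1.214782 < 1.5 is true → IN Λ
[4] lift (9,14): star map gives 0.347524; window check 0.1 ≤ 0.347524 < 1.5 is true → IN Λ
[5] lift (13,19): star map gives 1.257354; window check 0.1 ≤ 1.257354 < 1.5 is true → IN Λ
[6] lift (0,1): star map gives -0.618034; window check 0.1 ≤ -0.618034 < 1.5 is false → out
[7] lift (-18,23): star map gives -32.214782; window check 0.1 ≤ -32.214782 < 1.5 is false → out

1, 3, 4, 5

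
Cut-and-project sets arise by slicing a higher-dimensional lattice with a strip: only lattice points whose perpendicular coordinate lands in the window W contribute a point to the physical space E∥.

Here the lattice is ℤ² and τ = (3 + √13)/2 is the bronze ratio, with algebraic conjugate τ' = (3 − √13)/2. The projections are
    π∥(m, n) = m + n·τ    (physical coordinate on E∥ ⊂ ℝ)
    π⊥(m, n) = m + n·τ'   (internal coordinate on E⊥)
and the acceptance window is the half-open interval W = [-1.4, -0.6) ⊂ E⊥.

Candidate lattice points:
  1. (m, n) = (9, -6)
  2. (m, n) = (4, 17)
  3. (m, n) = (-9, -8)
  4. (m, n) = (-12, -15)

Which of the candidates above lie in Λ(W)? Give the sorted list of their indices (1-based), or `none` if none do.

Numerically τ ≈ 3.3028 and τ' = −1/τ ≈ -0.3028.
candidate 1: (m,n)=(9,-6) → π∥ = 9-6·τ ≈ -10.8167, π⊥ = 9-6·τ' ≈ 10.8167 ∉ [-1.4, -0.6) ⇒ out
candidate 2: (m,n)=(4,17) → π∥ = 4+17·τ ≈ 60.1472, π⊥ = 4+17·τ' ≈ -1.1472 ∈ [-1.4, -0.6) ⇒ IN Λ
candidate 3: (m,n)=(-9,-8) → π∥ = -9-8·τ ≈ -35.4222, π⊥ = -9-8·τ' ≈ -6.5778 ∉ [-1.4, -0.6) ⇒ out
candidate 4: (m,n)=(-12,-15) → π∥ = -12-15·τ ≈ -61.5416, π⊥ = -12-15·τ' ≈ -7.4584 ∉ [-1.4, -0.6) ⇒ out

2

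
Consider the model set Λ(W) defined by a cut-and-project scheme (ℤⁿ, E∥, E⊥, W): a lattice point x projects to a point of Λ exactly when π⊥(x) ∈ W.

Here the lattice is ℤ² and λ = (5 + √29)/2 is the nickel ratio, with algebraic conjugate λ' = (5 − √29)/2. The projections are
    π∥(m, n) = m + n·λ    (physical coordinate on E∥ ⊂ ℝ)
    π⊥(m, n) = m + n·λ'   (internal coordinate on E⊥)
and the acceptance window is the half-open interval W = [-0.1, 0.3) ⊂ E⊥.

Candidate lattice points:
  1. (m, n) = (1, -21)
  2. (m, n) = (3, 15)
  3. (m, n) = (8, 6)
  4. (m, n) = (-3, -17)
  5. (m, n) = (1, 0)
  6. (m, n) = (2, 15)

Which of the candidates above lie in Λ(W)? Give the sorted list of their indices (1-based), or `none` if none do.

λ' = (5−√29)/2 ≈ -0.19258.
[1] lift (1,-21): star map gives 5.04423; window check -0.1 ≤ 5.04423 < 0.3 is false → out
[2] lift (3,15): star map gives 0.11126; window check -0.1 ≤ 0.11126 < 0.3 is true → IN Λ
[3] lift (8,6): star map gives 6.84451; window check -0.1 ≤ 6.84451 < 0.3 is false → out
[4] lift (-3,-17): star map gives 0.27390; window check -0.1 ≤ 0.27390 < 0.3 is true → IN Λ
[5] lift (1,0): star map gives 1.00000; window check -0.1 ≤ 1.00000 < 0.3 is false → out
[6] lift (2,15): star map gives -0.88874; window check -0.1 ≤ -0.88874 < 0.3 is false → out

2, 4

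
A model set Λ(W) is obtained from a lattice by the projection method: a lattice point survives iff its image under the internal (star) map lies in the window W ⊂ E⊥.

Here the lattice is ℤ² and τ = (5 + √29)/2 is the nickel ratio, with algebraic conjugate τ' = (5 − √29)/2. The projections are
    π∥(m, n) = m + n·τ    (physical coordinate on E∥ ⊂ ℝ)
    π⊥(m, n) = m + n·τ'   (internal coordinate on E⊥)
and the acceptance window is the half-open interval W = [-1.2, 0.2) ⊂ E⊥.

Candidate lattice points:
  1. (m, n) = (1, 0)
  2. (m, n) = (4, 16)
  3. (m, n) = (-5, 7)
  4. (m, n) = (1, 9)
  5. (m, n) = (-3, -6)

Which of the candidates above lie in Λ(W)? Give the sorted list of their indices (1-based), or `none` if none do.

4

Compute τ' = (5−√29)/2 = -0.192582, so π⊥(m,n) = m -0.192582·n.
#1 (1,0): internal coord 1 + (0)·τ' = +1.000000; +1.000000 ∉ [-1.2, 0.2) → out
#2 (4,16): internal coord 4 + (16)·τ' = +0.918682; +0.918682 ∉ [-1.2, 0.2) → out
#3 (-5,7): internal coord -5 + (7)·τ' = -6.348077; -6.348077 ∉ [-1.2, 0.2) → out
#4 (1,9): internal coord 1 + (9)·τ' = -0.733242; -0.733242 ∈ [-1.2, 0.2) → IN Λ
#5 (-3,-6): internal coord -3 + (-6)·τ' = -1.844506; -1.844506 ∉ [-1.2, 0.2) → out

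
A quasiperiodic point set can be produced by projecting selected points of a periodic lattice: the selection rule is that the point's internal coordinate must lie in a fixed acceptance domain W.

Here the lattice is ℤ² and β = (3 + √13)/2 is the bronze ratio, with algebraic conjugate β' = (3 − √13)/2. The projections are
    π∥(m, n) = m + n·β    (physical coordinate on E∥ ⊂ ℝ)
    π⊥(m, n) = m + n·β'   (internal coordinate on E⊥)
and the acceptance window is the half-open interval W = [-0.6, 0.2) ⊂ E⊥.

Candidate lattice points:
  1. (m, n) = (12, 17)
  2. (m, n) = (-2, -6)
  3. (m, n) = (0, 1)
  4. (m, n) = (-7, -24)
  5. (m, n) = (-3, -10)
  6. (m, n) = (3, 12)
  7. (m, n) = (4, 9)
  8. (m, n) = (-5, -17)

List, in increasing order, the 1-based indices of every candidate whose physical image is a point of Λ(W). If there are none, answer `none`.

β' = (3−√13)/2 ≈ -0.30278.
[1] lift (12,17): star map gives 6.85281; window check -0.6 ≤ 6.85281 < 0.2 is false → out
[2] lift (-2,-6): star map gives -0.18335; window check -0.6 ≤ -0.18335 < 0.2 is true → IN Λ
[3] lift (0,1): star map gives -0.30278; window check -0.6 ≤ -0.30278 < 0.2 is true → IN Λ
[4] lift (-7,-24): star map gives 0.26662; window check -0.6 ≤ 0.26662 < 0.2 is false → out
[5] lift (-3,-10): star map gives 0.02776; window check -0.6 ≤ 0.02776 < 0.2 is true → IN Λ
[6] lift (3,12): star map gives -0.63331; window check -0.6 ≤ -0.63331 < 0.2 is false → out
[7] lift (4,9): star map gives 1.27502; window check -0.6 ≤ 1.27502 < 0.2 is false → out
[8] lift (-5,-17): star map gives 0.14719; window check -0.6 ≤ 0.14719 < 0.2 is true → IN Λ

2, 3, 5, 8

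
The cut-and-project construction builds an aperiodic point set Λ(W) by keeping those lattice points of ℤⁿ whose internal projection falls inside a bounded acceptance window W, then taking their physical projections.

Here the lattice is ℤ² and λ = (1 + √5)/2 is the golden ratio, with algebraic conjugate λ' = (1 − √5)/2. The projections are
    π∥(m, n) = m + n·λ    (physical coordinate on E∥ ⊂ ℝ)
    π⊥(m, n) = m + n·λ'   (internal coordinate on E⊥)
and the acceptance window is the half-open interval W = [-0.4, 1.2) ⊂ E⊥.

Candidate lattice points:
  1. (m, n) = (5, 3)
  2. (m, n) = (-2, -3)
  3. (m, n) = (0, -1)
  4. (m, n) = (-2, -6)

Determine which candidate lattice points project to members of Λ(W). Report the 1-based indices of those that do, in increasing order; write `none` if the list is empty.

Numerically λ ≈ 1.61803 and λ' = −1/λ ≈ -0.61803.
candidate 1: (m,n)=(5,3) → π∥ = 5+3·λ ≈ 9.85410, π⊥ = 5+3·λ' ≈ 3.14590 ∉ [-0.4, 1.2) ⇒ out
candidate 2: (m,n)=(-2,-3) → π∥ = -2-3·λ ≈ -6.85410, π⊥ = -2-3·λ' ≈ -0.14590 ∈ [-0.4, 1.2) ⇒ IN Λ
candidate 3: (m,n)=(0,-1) → π∥ = 0-1·λ ≈ -1.61803, π⊥ = 0-1·λ' ≈ 0.61803 ∈ [-0.4, 1.2) ⇒ IN Λ
candidate 4: (m,n)=(-2,-6) → π∥ = -2-6·λ ≈ -11.70820, π⊥ = -2-6·λ' ≈ 1.70820 ∉ [-0.4, 1.2) ⇒ out

2, 3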